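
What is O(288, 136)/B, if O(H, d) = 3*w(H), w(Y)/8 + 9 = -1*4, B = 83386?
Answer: -156/41693 ≈ -0.0037416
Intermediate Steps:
w(Y) = -104 (w(Y) = -72 + 8*(-1*4) = -72 + 8*(-4) = -72 - 32 = -104)
O(H, d) = -312 (O(H, d) = 3*(-104) = -312)
O(288, 136)/B = -312/83386 = -312*1/83386 = -156/41693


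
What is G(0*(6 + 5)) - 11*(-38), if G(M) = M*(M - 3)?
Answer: 418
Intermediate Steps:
G(M) = M*(-3 + M)
G(0*(6 + 5)) - 11*(-38) = (0*(6 + 5))*(-3 + 0*(6 + 5)) - 11*(-38) = (0*11)*(-3 + 0*11) + 418 = 0*(-3 + 0) + 418 = 0*(-3) + 418 = 0 + 418 = 418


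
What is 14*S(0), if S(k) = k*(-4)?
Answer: 0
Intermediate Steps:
S(k) = -4*k
14*S(0) = 14*(-4*0) = 14*0 = 0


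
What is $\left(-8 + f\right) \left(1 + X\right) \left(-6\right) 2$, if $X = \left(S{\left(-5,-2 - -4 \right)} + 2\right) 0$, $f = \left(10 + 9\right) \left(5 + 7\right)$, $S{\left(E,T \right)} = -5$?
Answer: $-2640$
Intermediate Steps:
$f = 228$ ($f = 19 \cdot 12 = 228$)
$X = 0$ ($X = \left(-5 + 2\right) 0 = \left(-3\right) 0 = 0$)
$\left(-8 + f\right) \left(1 + X\right) \left(-6\right) 2 = \left(-8 + 228\right) \left(1 + 0\right) \left(-6\right) 2 = 220 \cdot 1 \left(-6\right) 2 = 220 \left(-6\right) 2 = \left(-1320\right) 2 = -2640$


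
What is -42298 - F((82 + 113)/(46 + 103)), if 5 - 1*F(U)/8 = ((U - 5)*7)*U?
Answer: -945951938/22201 ≈ -42609.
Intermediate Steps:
F(U) = 40 - 8*U*(-35 + 7*U) (F(U) = 40 - 8*(U - 5)*7*U = 40 - 8*(-5 + U)*7*U = 40 - 8*(-35 + 7*U)*U = 40 - 8*U*(-35 + 7*U))
-42298 - F((82 + 113)/(46 + 103)) = -42298 - (40 - 56*(82 + 113)²/(46 + 103)² + 280*((82 + 113)/(46 + 103))) = -42298 - (40 - 56*(195/149)² + 280*(195/149)) = -42298 - (40 - 56*38025/22201 + 54600/149) = -42298 - (40 - 2129400/22201 + 54600/149) = -42298 - 1*6894040/22201 = -42298 - 6894040/22201 = -945951938/22201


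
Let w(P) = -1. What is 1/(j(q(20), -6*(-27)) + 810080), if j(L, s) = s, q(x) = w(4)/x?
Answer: 1/810242 ≈ 1.2342e-6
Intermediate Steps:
q(x) = -1/x
1/(j(q(20), -6*(-27)) + 810080) = 1/(-6*(-27) + 810080) = 1/(162 + 810080) = 1/810242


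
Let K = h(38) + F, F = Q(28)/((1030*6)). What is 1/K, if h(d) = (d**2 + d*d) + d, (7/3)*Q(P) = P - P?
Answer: 1/2926 ≈ 0.00034176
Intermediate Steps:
Q(P) = 0 (Q(P) = 3*(P - P)/7 = (3/7)*0 = 0)
h(d) = d + 2*d**2 (h(d) = (d**2 + d**2) + d = 2*d**2 + d = d + 2*d**2)
F = 0 (F = 0/((1030*6)) = 0/6180 = 0*(1/6180) = 0)
K = 2926 (K = 38*(1 + 2*38) + 0 = 38*(1 + 76) + 0 = 38*77 + 0 = 2926 + 0 = 2926)
1/K = 1/2926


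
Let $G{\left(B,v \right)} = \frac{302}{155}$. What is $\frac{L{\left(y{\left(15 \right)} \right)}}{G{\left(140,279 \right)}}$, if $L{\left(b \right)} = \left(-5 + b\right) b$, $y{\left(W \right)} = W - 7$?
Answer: $\frac{1860}{151} \approx 12.318$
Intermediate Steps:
$y{\left(W \right)} = -7 + W$
$G{\left(B,v \right)} = \frac{302}{155}$ ($G{\left(B,v \right)} = 302 \cdot \frac{1}{155} = \frac{302}{155}$)
$L{\left(b \right)} = b \left(-5 + b\right)$
$\frac{L{\left(y{\left(15 \right)} \right)}}{G{\left(140,279 \right)}} = \frac{\left(-7 + 15\right) \left(-5 + \left(-7 + 15\right)\right)}{\frac{302}{155}} = 8 \left(-5 + 8\right) \frac{155}{302} = 8 \cdot 3 \cdot \frac{155}{302} = 24 \cdot \frac{155}{302} = \frac{1860}{151}$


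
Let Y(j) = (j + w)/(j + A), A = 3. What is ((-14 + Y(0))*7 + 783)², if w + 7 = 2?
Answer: 4080400/9 ≈ 4.5338e+5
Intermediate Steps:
w = -5 (w = -7 + 2 = -5)
Y(j) = (-5 + j)/(3 + j) (Y(j) = (j - 5)/(j + 3) = (-5 + j)/(3 + j))
((-14 + Y(0))*7 + 783)² = ((-14 + (-5 + 0)/(3 + 0))*7 + 783)² = ((-14 - 5/3)*7 + 783)² = (-47/3*7 + 783)² = (-329/3 + 783)² = (2020/3)² = 4080400/9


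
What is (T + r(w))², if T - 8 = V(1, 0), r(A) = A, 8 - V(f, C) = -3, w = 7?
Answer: 676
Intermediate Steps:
V(f, C) = 11 (V(f, C) = 8 - 1*(-3) = 8 + 3 = 11)
T = 19 (T = 8 + 11 = 19)
(T + r(w))² = (19 + 7)² = 26² = 676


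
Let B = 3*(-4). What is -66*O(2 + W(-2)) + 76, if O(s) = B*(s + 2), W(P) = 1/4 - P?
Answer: 5026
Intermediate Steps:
W(P) = 1/4 - P
B = -12
O(s) = -24 - 12*s (O(s) = -12*(s + 2) = -12*(2 + s) = -24 - 12*s)
-66*O(2 + W(-2)) + 76 = -66*(-24 - 12*(2 + (1/4 - 1*(-2)))) + 76 = -66*(-24 - 12*(2 + (1/4 + 2))) + 76 = -66*(-24 - 12*(2 + 9/4)) + 76 = -66*(-24 - 12*17/4) + 76 = -66*(-24 - 51) + 76 = -66*(-75) + 76 = 4950 + 76 = 5026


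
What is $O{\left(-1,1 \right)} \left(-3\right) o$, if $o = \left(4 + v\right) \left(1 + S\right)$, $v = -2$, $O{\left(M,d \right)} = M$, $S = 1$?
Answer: $12$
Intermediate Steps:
$o = 4$ ($o = \left(4 - 2\right) \left(1 + 1\right) = 2 \cdot 2 = 4$)
$O{\left(-1,1 \right)} \left(-3\right) o = \left(-1\right) \left(-3\right) 4 = 3 \cdot 4 = 12$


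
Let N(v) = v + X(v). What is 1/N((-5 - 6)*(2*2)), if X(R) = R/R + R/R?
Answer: -1/42 ≈ -0.023810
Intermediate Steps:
X(R) = 2 (X(R) = 1 + 1 = 2)
N(v) = 2 + v (N(v) = v + 2 = 2 + v)
1/N((-5 - 6)*(2*2)) = 1/(2 + (-5 - 6)*(2*2)) = 1/(2 - 11*4) = 1/(2 - 44) = 1/(-42) = -1/42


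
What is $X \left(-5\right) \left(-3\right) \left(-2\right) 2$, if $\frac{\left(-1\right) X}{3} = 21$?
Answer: $3780$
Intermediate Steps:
$X = -63$ ($X = \left(-3\right) 21 = -63$)
$X \left(-5\right) \left(-3\right) \left(-2\right) 2 = \left(-63\right) \left(-5\right) \left(-3\right) \left(-2\right) 2 = 315 \cdot 6 \cdot 2 = 315 \cdot 12 = 3780$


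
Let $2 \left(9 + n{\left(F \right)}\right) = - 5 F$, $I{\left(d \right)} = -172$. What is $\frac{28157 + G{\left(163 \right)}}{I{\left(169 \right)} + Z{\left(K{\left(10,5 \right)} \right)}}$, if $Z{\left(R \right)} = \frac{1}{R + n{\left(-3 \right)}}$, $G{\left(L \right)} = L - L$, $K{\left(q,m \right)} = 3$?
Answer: $- \frac{84471}{514} \approx -164.34$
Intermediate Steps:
$G{\left(L \right)} = 0$
$n{\left(F \right)} = -9 - \frac{5 F}{2}$ ($n{\left(F \right)} = -9 + \frac{\left(-5\right) F}{2} = -9 - \frac{5 F}{2}$)
$Z{\left(R \right)} = \frac{1}{- \frac{3}{2} + R}$ ($Z{\left(R \right)} = \frac{1}{R - \frac{3}{2}} = \frac{1}{- \frac{3}{2} + R}$)
$\frac{28157 + G{\left(163 \right)}}{I{\left(169 \right)} + Z{\left(K{\left(10,5 \right)} \right)}} = \frac{28157 + 0}{-172 + \frac{2}{-3 + 2 \cdot 3}} = \frac{28157}{-172 + \frac{2}{-3 + 6}} = \frac{28157}{-172 + \frac{2}{3}} = \frac{28157}{- \frac{514}{3}} = 28157 \left(- \frac{3}{514}\right) = - \frac{84471}{514}$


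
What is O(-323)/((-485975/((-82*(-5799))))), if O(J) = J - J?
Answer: 0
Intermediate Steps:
O(J) = 0
O(-323)/((-485975/((-82*(-5799))))) = 0/((-485975/((-82*(-5799))))) = 0/((-485975/475518)) = 0/((-485975*1/475518)) = 0/(-485975/475518) = 0*(-475518/485975) = 0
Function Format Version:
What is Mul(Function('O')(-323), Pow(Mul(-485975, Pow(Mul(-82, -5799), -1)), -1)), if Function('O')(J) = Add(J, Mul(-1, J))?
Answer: 0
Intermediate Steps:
Function('O')(J) = 0
Mul(Function('O')(-323), Pow(Mul(-485975, Pow(Mul(-82, -5799), -1)), -1)) = Mul(0, Pow(Mul(-485975, Pow(Mul(-82, -5799), -1)), -1)) = Mul(0, Pow(Mul(-485975, Pow(475518, -1)), -1)) = Mul(0, Pow(Mul(-485975, Rational(1, 475518)), -1)) = Mul(0, Pow(Rational(-485975, 475518), -1)) = Mul(0, Rational(-475518, 485975)) = 0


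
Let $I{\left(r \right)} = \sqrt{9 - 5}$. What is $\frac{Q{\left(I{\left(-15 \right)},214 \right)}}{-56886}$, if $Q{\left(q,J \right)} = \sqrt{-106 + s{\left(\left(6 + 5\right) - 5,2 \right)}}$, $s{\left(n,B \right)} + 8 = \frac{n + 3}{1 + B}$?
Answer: $- \frac{i \sqrt{111}}{56886} \approx - 0.00018521 i$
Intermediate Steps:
$s{\left(n,B \right)} = -8 + \frac{3 + n}{1 + B}$ ($s{\left(n,B \right)} = -8 + \frac{n + 3}{1 + B} = -8 + \frac{3 + n}{1 + B}$)
$I{\left(r \right)} = 2$ ($I{\left(r \right)} = \sqrt{4} = 2$)
$Q{\left(q,J \right)} = i \sqrt{111}$ ($Q{\left(q,J \right)} = \sqrt{-106 + \frac{-5 + \left(\left(6 + 5\right) - 5\right) - 16}{1 + 2}} = \sqrt{-106 + \frac{-5 + \left(11 - 5\right) - 16}{3}} = \sqrt{-106 + \frac{-5 + 6 - 16}{3}} = \sqrt{-106 + \frac{1}{3} \left(-15\right)} = \sqrt{-106 - 5} = \sqrt{-111} = i \sqrt{111}$)
$\frac{Q{\left(I{\left(-15 \right)},214 \right)}}{-56886} = \frac{i \sqrt{111}}{-56886} = i \sqrt{111} \left(- \frac{1}{56886}\right) = - \frac{i \sqrt{111}}{56886}$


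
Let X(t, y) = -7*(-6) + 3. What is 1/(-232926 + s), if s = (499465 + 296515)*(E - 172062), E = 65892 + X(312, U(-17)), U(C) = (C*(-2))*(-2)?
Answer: -1/84473610426 ≈ -1.1838e-11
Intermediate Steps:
U(C) = 4*C (U(C) = -2*C*(-2) = 4*C)
X(t, y) = 45 (X(t, y) = 42 + 3 = 45)
E = 65937 (E = 65892 + 45 = 65937)
s = -84473377500 (s = (499465 + 296515)*(65937 - 172062) = 795980*(-106125) = -84473377500)
1/(-232926 + s) = 1/(-232926 - 84473377500) = 1/(-84473610426) = -1/84473610426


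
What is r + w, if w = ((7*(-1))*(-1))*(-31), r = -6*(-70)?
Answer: 203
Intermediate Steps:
r = 420
w = -217 (w = -7*(-1)*(-31) = 7*(-31) = -217)
r + w = 420 - 217 = 203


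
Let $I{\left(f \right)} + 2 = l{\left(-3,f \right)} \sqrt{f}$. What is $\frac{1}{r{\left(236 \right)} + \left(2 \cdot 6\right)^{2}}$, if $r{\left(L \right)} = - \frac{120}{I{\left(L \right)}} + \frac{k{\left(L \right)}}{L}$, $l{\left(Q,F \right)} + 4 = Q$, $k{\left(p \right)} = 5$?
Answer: $\frac{2317851580}{333751555561} - \frac{2339232 \sqrt{59}}{333751555561} \approx 0.006891$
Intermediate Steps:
$l{\left(Q,F \right)} = -4 + Q$
$I{\left(f \right)} = -2 - 7 \sqrt{f}$ ($I{\left(f \right)} = -2 + \left(-4 - 3\right) \sqrt{f} = -2 - 7 \sqrt{f}$)
$r{\left(L \right)} = - \frac{120}{-2 - 7 \sqrt{L}} + \frac{5}{L}$
$\frac{1}{r{\left(236 \right)} + \left(2 \cdot 6\right)^{2}} = \frac{1}{\left(\frac{5}{236} + \frac{120}{2 + 7 \sqrt{236}}\right) + \left(2 \cdot 6\right)^{2}} = \frac{1}{\left(5 \cdot \frac{1}{236} + \frac{120}{2 + 7 \cdot 2 \sqrt{59}}\right) + 12^{2}} = \frac{1}{\left(\frac{5}{236} + \frac{120}{2 + 14 \sqrt{59}}\right) + 144} = \frac{1}{\frac{33989}{236} + \frac{120}{2 + 14 \sqrt{59}}}$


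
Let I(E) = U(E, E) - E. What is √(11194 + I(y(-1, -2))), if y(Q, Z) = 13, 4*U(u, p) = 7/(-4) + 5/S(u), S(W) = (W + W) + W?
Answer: √272090949/156 ≈ 105.74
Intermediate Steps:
S(W) = 3*W (S(W) = 2*W + W = 3*W)
U(u, p) = -7/16 + 5/(12*u) (U(u, p) = (7/(-4) + 5/((3*u)))/4 = (7*(-¼) + 5*(1/(3*u)))/4 = (-7/4 + 5/(3*u))/4 = -7/16 + 5/(12*u))
I(E) = -E + (20 - 21*E)/(48*E) (I(E) = (20 - 21*E)/(48*E) - E = -E + (20 - 21*E)/(48*E))
√(11194 + I(y(-1, -2))) = √(11194 + (-7/16 - 1*13 + (5/12)/13)) = √(11194 + (-7/16 - 13 + (5/12)*(1/13))) = √(11194 + (-7/16 - 13 + 5/156)) = √(11194 - 8365/624) = √(6976691/624) = √272090949/156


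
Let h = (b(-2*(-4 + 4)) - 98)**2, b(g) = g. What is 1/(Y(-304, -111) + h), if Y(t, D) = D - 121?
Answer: 1/9372 ≈ 0.00010670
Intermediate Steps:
Y(t, D) = -121 + D
h = 9604 (h = (-2*(-4 + 4) - 98)**2 = (-2*0 - 98)**2 = (0 - 98)**2 = (-98)**2 = 9604)
1/(Y(-304, -111) + h) = 1/((-121 - 111) + 9604) = 1/(-232 + 9604) = 1/9372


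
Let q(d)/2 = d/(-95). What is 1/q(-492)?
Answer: 95/984 ≈ 0.096545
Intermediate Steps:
q(d) = -2*d/95 (q(d) = 2*(d/(-95)) = 2*(d*(-1/95)) = 2*(-d/95) = -2*d/95)
1/q(-492) = 1/(-2/95*(-492)) = 1/(984/95) = 95/984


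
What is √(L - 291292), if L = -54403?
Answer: 7*I*√7055 ≈ 587.96*I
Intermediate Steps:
√(L - 291292) = √(-54403 - 291292) = √(-345695) = 7*I*√7055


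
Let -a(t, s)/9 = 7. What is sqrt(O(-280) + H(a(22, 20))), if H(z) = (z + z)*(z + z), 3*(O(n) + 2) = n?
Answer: sqrt(142026)/3 ≈ 125.62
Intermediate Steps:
a(t, s) = -63 (a(t, s) = -9*7 = -63)
O(n) = -2 + n/3
H(z) = 4*z**2 (H(z) = (2*z)*(2*z) = 4*z**2)
sqrt(O(-280) + H(a(22, 20))) = sqrt((-2 + (1/3)*(-280)) + 4*(-63)**2) = sqrt((-2 - 280/3) + 4*3969) = sqrt(-286/3 + 15876) = sqrt(47342/3) = sqrt(142026)/3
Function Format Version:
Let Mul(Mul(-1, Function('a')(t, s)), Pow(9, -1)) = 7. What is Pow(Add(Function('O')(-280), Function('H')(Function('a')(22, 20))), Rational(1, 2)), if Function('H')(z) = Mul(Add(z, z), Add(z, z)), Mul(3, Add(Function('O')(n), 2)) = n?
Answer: Mul(Rational(1, 3), Pow(142026, Rational(1, 2))) ≈ 125.62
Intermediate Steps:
Function('a')(t, s) = -63 (Function('a')(t, s) = Mul(-9, 7) = -63)
Function('O')(n) = Add(-2, Mul(Rational(1, 3), n))
Function('H')(z) = Mul(4, Pow(z, 2)) (Function('H')(z) = Mul(Mul(2, z), Mul(2, z)) = Mul(4, Pow(z, 2)))
Pow(Add(Function('O')(-280), Function('H')(Function('a')(22, 20))), Rational(1, 2)) = Pow(Add(Add(-2, Mul(Rational(1, 3), -280)), Mul(4, Pow(-63, 2))), Rational(1, 2)) = Pow(Add(Add(-2, Rational(-280, 3)), Mul(4, 3969)), Rational(1, 2)) = Pow(Add(Rational(-286, 3), 15876), Rational(1, 2)) = Pow(Rational(47342, 3), Rational(1, 2)) = Mul(Rational(1, 3), Pow(142026, Rational(1, 2)))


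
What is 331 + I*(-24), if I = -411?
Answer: 10195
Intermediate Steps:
331 + I*(-24) = 331 - 411*(-24) = 331 + 9864 = 10195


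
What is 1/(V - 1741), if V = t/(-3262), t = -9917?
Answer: -3262/5669225 ≈ -0.00057539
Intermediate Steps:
V = 9917/3262 (V = -9917/(-3262) = -9917*(-1/3262) = 9917/3262 ≈ 3.0402)
1/(V - 1741) = 1/(9917/3262 - 1741) = 1/(-5669225/3262) = -3262/5669225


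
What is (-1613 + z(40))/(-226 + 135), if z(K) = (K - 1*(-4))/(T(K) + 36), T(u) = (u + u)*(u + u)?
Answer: 370758/20917 ≈ 17.725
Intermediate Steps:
T(u) = 4*u² (T(u) = (2*u)*(2*u) = 4*u²)
z(K) = (4 + K)/(36 + 4*K²) (z(K) = (K - 1*(-4))/(4*K² + 36) = (K + 4)/(36 + 4*K²) = (4 + K)/(36 + 4*K²))
(-1613 + z(40))/(-226 + 135) = (-1613 + (4 + 40)/(4*(9 + 40²)))/(-226 + 135) = (-1613 + (¼)*44/(9 + 1600))/(-91) = (-1613 + (¼)*44/1609)*(-1/91) = (-1613 + (¼)*(1/1609)*44)*(-1/91) = (-1613 + 11/1609)*(-1/91) = -2595306/1609*(-1/91) = 370758/20917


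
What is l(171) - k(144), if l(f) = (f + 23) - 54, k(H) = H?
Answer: -4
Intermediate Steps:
l(f) = -31 + f (l(f) = (23 + f) - 54 = -31 + f)
l(171) - k(144) = (-31 + 171) - 1*144 = 140 - 144 = -4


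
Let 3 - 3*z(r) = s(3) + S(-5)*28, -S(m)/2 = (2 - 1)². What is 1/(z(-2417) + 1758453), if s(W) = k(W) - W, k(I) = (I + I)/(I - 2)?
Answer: 3/5275415 ≈ 5.6868e-7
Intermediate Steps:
k(I) = 2*I/(-2 + I) (k(I) = (2*I)/(-2 + I) = 2*I/(-2 + I))
s(W) = -W + 2*W/(-2 + W) (s(W) = 2*W/(-2 + W) - W = -W + 2*W/(-2 + W))
S(m) = -2 (S(m) = -2*(2 - 1)² = -2*1² = -2*1 = -2)
z(r) = 56/3 (z(r) = 1 - (3*(4 - 1*3)/(-2 + 3) - 2*28)/3 = 1 - (3*(4 - 3)/1 - 56)/3 = 1 - (3*1*1 - 56)/3 = 1 - (3 - 56)/3 = 1 - ⅓*(-53) = 1 + 53/3 = 56/3)
1/(z(-2417) + 1758453) = 1/(56/3 + 1758453) = 1/(5275415/3) = 3/5275415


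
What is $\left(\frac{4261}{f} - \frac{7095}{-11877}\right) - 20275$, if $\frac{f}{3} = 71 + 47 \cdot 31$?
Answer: $- \frac{367924124941}{18148056} \approx -20273.0$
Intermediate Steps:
$f = 4584$ ($f = 3 \left(71 + 47 \cdot 31\right) = 3 \left(71 + 1457\right) = 3 \cdot 1528 = 4584$)
$\left(\frac{4261}{f} - \frac{7095}{-11877}\right) - 20275 = \left(\frac{4261}{4584} - \frac{7095}{-11877}\right) - 20275 = \left(4261 \cdot \frac{1}{4584} - - \frac{2365}{3959}\right) - 20275 = \left(\frac{4261}{4584} + \frac{2365}{3959}\right) - 20275 = \frac{27710459}{18148056} - 20275 = - \frac{367924124941}{18148056}$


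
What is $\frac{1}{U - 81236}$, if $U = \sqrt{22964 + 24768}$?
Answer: $- \frac{20309}{1649809991} - \frac{\sqrt{11933}}{3299619982} \approx -1.2343 \cdot 10^{-5}$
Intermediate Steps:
$U = 2 \sqrt{11933}$ ($U = \sqrt{47732} = 2 \sqrt{11933} \approx 218.48$)
$\frac{1}{U - 81236} = \frac{1}{2 \sqrt{11933} - 81236} = \frac{1}{-81236 + 2 \sqrt{11933}}$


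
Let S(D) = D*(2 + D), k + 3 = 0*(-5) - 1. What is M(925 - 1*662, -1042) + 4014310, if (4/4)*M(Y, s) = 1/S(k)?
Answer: 32114481/8 ≈ 4.0143e+6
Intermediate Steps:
k = -4 (k = -3 + (0*(-5) - 1) = -3 + (0 - 1) = -3 - 1 = -4)
M(Y, s) = ⅛ (M(Y, s) = 1/(-4*(2 - 4)) = 1/(-4*(-2)) = 1/8 = ⅛)
M(925 - 1*662, -1042) + 4014310 = ⅛ + 4014310 = 32114481/8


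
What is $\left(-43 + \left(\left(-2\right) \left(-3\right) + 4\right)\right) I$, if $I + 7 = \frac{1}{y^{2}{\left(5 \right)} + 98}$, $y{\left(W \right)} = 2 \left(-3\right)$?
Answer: $\frac{30921}{134} \approx 230.75$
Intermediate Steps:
$y{\left(W \right)} = -6$
$I = - \frac{937}{134}$ ($I = -7 + \frac{1}{\left(-6\right)^{2} + 98} = -7 + \frac{1}{36 + 98} = -7 + \frac{1}{134} = - \frac{937}{134} \approx -6.9925$)
$\left(-43 + \left(\left(-2\right) \left(-3\right) + 4\right)\right) I = \left(-43 + \left(\left(-2\right) \left(-3\right) + 4\right)\right) \left(- \frac{937}{134}\right) = \left(-43 + \left(6 + 4\right)\right) \left(- \frac{937}{134}\right) = \left(-43 + 10\right) \left(- \frac{937}{134}\right) = \left(-33\right) \left(- \frac{937}{134}\right) = \frac{30921}{134}$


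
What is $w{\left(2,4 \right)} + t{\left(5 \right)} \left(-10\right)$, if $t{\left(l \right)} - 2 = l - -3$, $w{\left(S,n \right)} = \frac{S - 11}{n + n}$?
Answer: $- \frac{809}{8} \approx -101.13$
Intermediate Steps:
$w{\left(S,n \right)} = \frac{-11 + S}{2 n}$
$t{\left(l \right)} = 5 + l$ ($t{\left(l \right)} = 2 + \left(l - -3\right) = 2 + \left(l + 3\right) = 2 + \left(3 + l\right) = 5 + l$)
$w{\left(2,4 \right)} + t{\left(5 \right)} \left(-10\right) = \frac{-11 + 2}{2 \cdot 4} + \left(5 + 5\right) \left(-10\right) = \frac{1}{2} \cdot \frac{1}{4} \left(-9\right) + 10 \left(-10\right) = - \frac{9}{8} - 100 = - \frac{809}{8}$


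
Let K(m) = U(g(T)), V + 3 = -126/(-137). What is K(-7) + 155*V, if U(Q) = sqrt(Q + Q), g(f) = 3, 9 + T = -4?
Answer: -44175/137 + sqrt(6) ≈ -320.00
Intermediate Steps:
T = -13 (T = -9 - 4 = -13)
V = -285/137 (V = -3 - 126/(-137) = -3 - 126*(-1/137) = -3 + 126/137 = -285/137 ≈ -2.0803)
U(Q) = sqrt(2)*sqrt(Q) (U(Q) = sqrt(2*Q) = sqrt(2)*sqrt(Q))
K(m) = sqrt(6) (K(m) = sqrt(2)*sqrt(3) = sqrt(6))
K(-7) + 155*V = sqrt(6) + 155*(-285/137) = sqrt(6) - 44175/137 = -44175/137 + sqrt(6)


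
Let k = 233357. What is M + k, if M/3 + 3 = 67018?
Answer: 434402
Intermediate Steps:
M = 201045 (M = -9 + 3*67018 = -9 + 201054 = 201045)
M + k = 201045 + 233357 = 434402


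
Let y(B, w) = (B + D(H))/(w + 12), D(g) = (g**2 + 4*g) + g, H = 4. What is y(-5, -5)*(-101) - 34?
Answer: -3369/7 ≈ -481.29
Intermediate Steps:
D(g) = g**2 + 5*g
y(B, w) = (36 + B)/(12 + w) (y(B, w) = (B + 4*(5 + 4))/(w + 12) = (B + 4*9)/(12 + w) = (B + 36)/(12 + w) = (36 + B)/(12 + w))
y(-5, -5)*(-101) - 34 = ((36 - 5)/(12 - 5))*(-101) - 34 = (31/7)*(-101) - 34 = -3131/7 - 34 = -3369/7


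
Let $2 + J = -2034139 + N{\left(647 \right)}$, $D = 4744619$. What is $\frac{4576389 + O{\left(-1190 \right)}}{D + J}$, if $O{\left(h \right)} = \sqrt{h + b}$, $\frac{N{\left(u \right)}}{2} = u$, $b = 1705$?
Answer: $\frac{1525463}{903924} + \frac{\sqrt{515}}{2711772} \approx 1.6876$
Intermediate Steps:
$N{\left(u \right)} = 2 u$
$J = -2032847$ ($J = -2 + \left(-2034139 + 2 \cdot 647\right) = -2 + \left(-2034139 + 1294\right) = -2 - 2032845 = -2032847$)
$O{\left(h \right)} = \sqrt{1705 + h}$ ($O{\left(h \right)} = \sqrt{h + 1705} = \sqrt{1705 + h}$)
$\frac{4576389 + O{\left(-1190 \right)}}{D + J} = \frac{4576389 + \sqrt{1705 - 1190}}{4744619 - 2032847} = \frac{4576389 + \sqrt{515}}{2711772} = \left(4576389 + \sqrt{515}\right) \frac{1}{2711772} = \frac{1525463}{903924} + \frac{\sqrt{515}}{2711772}$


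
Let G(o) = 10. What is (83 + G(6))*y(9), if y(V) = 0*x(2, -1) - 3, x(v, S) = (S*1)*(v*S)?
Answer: -279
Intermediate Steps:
x(v, S) = v*S**2 (x(v, S) = S*(S*v) = v*S**2)
y(V) = -3 (y(V) = 0*(2*(-1)**2) - 3 = 0*(2*1) - 3 = 0*2 - 3 = 0 - 3 = -3)
(83 + G(6))*y(9) = (83 + 10)*(-3) = 93*(-3) = -279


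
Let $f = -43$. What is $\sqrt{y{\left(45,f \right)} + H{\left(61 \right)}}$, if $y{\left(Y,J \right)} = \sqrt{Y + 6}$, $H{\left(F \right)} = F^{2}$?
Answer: $\sqrt{3721 + \sqrt{51}} \approx 61.059$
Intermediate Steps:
$y{\left(Y,J \right)} = \sqrt{6 + Y}$
$\sqrt{y{\left(45,f \right)} + H{\left(61 \right)}} = \sqrt{\sqrt{6 + 45} + 61^{2}} = \sqrt{\sqrt{51} + 3721} = \sqrt{3721 + \sqrt{51}}$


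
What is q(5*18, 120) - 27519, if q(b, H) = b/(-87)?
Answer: -798081/29 ≈ -27520.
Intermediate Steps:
q(b, H) = -b/87 (q(b, H) = b*(-1/87) = -b/87)
q(5*18, 120) - 27519 = -5*18/87 - 27519 = -1/87*90 - 27519 = -30/29 - 27519 = -798081/29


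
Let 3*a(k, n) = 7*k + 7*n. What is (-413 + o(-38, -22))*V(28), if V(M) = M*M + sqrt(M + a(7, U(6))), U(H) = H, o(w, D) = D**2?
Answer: 55664 + 355*sqrt(21)/3 ≈ 56206.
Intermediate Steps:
a(k, n) = 7*k/3 + 7*n/3 (a(k, n) = (7*k + 7*n)/3 = 7*k/3 + 7*n/3)
V(M) = M**2 + sqrt(91/3 + M) (V(M) = M*M + sqrt(M + ((7/3)*7 + (7/3)*6)) = M**2 + sqrt(M + (49/3 + 14)) = M**2 + sqrt(M + 91/3) = M**2 + sqrt(91/3 + M))
(-413 + o(-38, -22))*V(28) = (-413 + (-22)**2)*(28**2 + sqrt(273 + 9*28)/3) = (-413 + 484)*(784 + sqrt(273 + 252)/3) = 71*(784 + sqrt(525)/3) = 71*(784 + (5*sqrt(21))/3) = 71*(784 + 5*sqrt(21)/3) = 55664 + 355*sqrt(21)/3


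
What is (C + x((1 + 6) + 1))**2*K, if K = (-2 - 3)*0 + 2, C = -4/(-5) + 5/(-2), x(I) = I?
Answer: 3969/50 ≈ 79.380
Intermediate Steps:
C = -17/10 (C = -4*(-1/5) + 5*(-1/2) = 4/5 - 5/2 = -17/10 ≈ -1.7000)
K = 2 (K = -5*0 + 2 = 0 + 2 = 2)
(C + x((1 + 6) + 1))**2*K = (-17/10 + ((1 + 6) + 1))**2*2 = (-17/10 + (7 + 1))**2*2 = (-17/10 + 8)**2*2 = (63/10)**2*2 = (3969/100)*2 = 3969/50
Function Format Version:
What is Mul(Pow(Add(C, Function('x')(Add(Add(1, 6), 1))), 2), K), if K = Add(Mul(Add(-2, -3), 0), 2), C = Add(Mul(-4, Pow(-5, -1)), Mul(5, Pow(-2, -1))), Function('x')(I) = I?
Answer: Rational(3969, 50) ≈ 79.380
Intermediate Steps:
C = Rational(-17, 10) (C = Add(Mul(-4, Rational(-1, 5)), Mul(5, Rational(-1, 2))) = Add(Rational(4, 5), Rational(-5, 2)) = Rational(-17, 10) ≈ -1.7000)
K = 2 (K = Add(Mul(-5, 0), 2) = Add(0, 2) = 2)
Mul(Pow(Add(C, Function('x')(Add(Add(1, 6), 1))), 2), K) = Mul(Pow(Add(Rational(-17, 10), Add(Add(1, 6), 1)), 2), 2) = Mul(Pow(Add(Rational(-17, 10), Add(7, 1)), 2), 2) = Mul(Pow(Add(Rational(-17, 10), 8), 2), 2) = Mul(Pow(Rational(63, 10), 2), 2) = Mul(Rational(3969, 100), 2) = Rational(3969, 50)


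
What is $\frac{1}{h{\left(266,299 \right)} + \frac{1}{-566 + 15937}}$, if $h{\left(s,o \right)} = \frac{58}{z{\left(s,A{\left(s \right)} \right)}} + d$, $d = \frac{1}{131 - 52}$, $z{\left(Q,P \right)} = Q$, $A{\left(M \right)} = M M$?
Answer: $\frac{8500163}{1961569} \approx 4.3334$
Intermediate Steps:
$A{\left(M \right)} = M^{2}$
$d = \frac{1}{79} \approx 0.012658$
$h{\left(s,o \right)} = \frac{1}{79} + \frac{58}{s}$ ($h{\left(s,o \right)} = \frac{58}{s} + \frac{1}{79} = \frac{1}{79} + \frac{58}{s}$)
$\frac{1}{h{\left(266,299 \right)} + \frac{1}{-566 + 15937}} = \frac{1}{\frac{4582 + 266}{79 \cdot 266} + \frac{1}{-566 + 15937}} = \frac{1}{\frac{1}{79} \cdot \frac{1}{266} \cdot 4848 + \frac{1}{15371}} = \frac{1}{\frac{2424}{10507} + \frac{1}{15371}} = \frac{1}{\frac{1961569}{8500163}} = \frac{8500163}{1961569}$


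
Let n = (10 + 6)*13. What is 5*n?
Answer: 1040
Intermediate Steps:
n = 208 (n = 16*13 = 208)
5*n = 5*208 = 1040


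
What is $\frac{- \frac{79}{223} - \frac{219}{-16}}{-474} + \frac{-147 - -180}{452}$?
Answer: $\frac{8576915}{191109216} \approx 0.04488$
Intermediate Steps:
$\frac{- \frac{79}{223} - \frac{219}{-16}}{-474} + \frac{-147 - -180}{452} = \left(\left(-79\right) \frac{1}{223} - - \frac{219}{16}\right) \left(- \frac{1}{474}\right) + \left(-147 + 180\right) \frac{1}{452} = \left(- \frac{79}{223} + \frac{219}{16}\right) \left(- \frac{1}{474}\right) + 33 \cdot \frac{1}{452} = \frac{47573}{3568} \left(- \frac{1}{474}\right) + \frac{33}{452} = - \frac{47573}{1691232} + \frac{33}{452} = \frac{8576915}{191109216}$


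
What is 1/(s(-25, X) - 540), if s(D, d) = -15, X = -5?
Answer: -1/555 ≈ -0.0018018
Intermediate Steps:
1/(s(-25, X) - 540) = 1/(-15 - 540) = 1/(-555) = -1/555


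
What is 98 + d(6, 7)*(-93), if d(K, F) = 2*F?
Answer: -1204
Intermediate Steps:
98 + d(6, 7)*(-93) = 98 + (2*7)*(-93) = 98 + 14*(-93) = 98 - 1302 = -1204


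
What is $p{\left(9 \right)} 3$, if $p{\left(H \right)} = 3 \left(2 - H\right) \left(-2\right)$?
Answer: $126$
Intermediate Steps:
$p{\left(H \right)} = -12 + 6 H$ ($p{\left(H \right)} = \left(6 - 3 H\right) \left(-2\right) = -12 + 6 H$)
$p{\left(9 \right)} 3 = \left(-12 + 6 \cdot 9\right) 3 = \left(-12 + 54\right) 3 = 42 \cdot 3 = 126$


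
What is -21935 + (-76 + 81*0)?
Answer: -22011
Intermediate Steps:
-21935 + (-76 + 81*0) = -21935 + (-76 + 0) = -21935 - 76 = -22011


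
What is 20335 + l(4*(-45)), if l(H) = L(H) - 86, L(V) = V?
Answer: 20069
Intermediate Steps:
l(H) = -86 + H (l(H) = H - 86 = -86 + H)
20335 + l(4*(-45)) = 20335 + (-86 + 4*(-45)) = 20335 + (-86 - 180) = 20335 - 266 = 20069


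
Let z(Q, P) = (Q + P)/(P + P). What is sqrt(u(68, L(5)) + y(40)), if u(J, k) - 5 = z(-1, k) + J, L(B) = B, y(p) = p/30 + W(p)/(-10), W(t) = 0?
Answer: sqrt(16815)/15 ≈ 8.6448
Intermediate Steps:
z(Q, P) = (P + Q)/(2*P) (z(Q, P) = (P + Q)/((2*P)) = (P + Q)*(1/(2*P)) = (P + Q)/(2*P))
y(p) = p/30 (y(p) = p/30 + 0/(-10) = p*(1/30) + 0*(-1/10) = p/30 + 0 = p/30)
u(J, k) = 5 + J + (-1 + k)/(2*k) (u(J, k) = 5 + ((k - 1)/(2*k) + J) = 5 + ((-1 + k)/(2*k) + J) = 5 + (J + (-1 + k)/(2*k)) = 5 + J + (-1 + k)/(2*k))
sqrt(u(68, L(5)) + y(40)) = sqrt((11/2 + 68 - 1/2/5) + (1/30)*40) = sqrt((11/2 + 68 - 1/2*1/5) + 4/3) = sqrt((11/2 + 68 - 1/10) + 4/3) = sqrt(367/5 + 4/3) = sqrt(1121/15) = sqrt(16815)/15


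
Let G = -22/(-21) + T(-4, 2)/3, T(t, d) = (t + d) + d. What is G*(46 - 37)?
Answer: 66/7 ≈ 9.4286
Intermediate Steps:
T(t, d) = t + 2*d (T(t, d) = (d + t) + d = t + 2*d)
G = 22/21 (G = -22/(-21) + (-4 + 2*2)/3 = -22*(-1/21) + (-4 + 4)*(⅓) = 22/21 + 0*(⅓) = 22/21 + 0 = 22/21 ≈ 1.0476)
G*(46 - 37) = 22*(46 - 37)/21 = (22/21)*9 = 66/7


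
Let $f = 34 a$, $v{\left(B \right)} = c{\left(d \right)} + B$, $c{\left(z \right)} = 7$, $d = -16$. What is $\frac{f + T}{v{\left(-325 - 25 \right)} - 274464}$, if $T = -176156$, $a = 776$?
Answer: $\frac{149772}{274807} \approx 0.54501$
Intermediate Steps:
$v{\left(B \right)} = 7 + B$
$f = 26384$ ($f = 34 \cdot 776 = 26384$)
$\frac{f + T}{v{\left(-325 - 25 \right)} - 274464} = \frac{26384 - 176156}{\left(7 - 350\right) - 274464} = - \frac{149772}{\left(7 - 350\right) - 274464} = - \frac{149772}{-343 - 274464} = - \frac{149772}{-274807} = \left(-149772\right) \left(- \frac{1}{274807}\right) = \frac{149772}{274807}$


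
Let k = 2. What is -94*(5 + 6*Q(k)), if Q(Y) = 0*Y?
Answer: -470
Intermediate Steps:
Q(Y) = 0
-94*(5 + 6*Q(k)) = -94*(5 + 6*0) = -94*(5 + 0) = -94*5 = -470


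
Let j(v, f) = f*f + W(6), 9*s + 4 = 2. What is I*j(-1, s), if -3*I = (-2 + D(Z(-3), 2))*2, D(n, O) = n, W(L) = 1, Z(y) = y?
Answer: 850/243 ≈ 3.4979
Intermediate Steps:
s = -2/9 (s = -4/9 + (⅑)*2 = -4/9 + 2/9 = -2/9 ≈ -0.22222)
j(v, f) = 1 + f² (j(v, f) = f*f + 1 = f² + 1 = 1 + f²)
I = 10/3 (I = -(-2 - 3)*2/3 = -(-5)*2/3 = -⅓*(-10) = 10/3 ≈ 3.3333)
I*j(-1, s) = 10*(1 + (-2/9)²)/3 = 10*(1 + 4/81)/3 = (10/3)*(85/81) = 850/243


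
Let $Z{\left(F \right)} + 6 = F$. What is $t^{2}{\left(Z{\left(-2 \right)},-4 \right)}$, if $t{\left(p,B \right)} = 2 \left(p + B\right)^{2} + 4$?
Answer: $85264$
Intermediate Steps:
$Z{\left(F \right)} = -6 + F$
$t{\left(p,B \right)} = 4 + 2 \left(B + p\right)^{2}$ ($t{\left(p,B \right)} = 2 \left(B + p\right)^{2} + 4 = 4 + 2 \left(B + p\right)^{2}$)
$t^{2}{\left(Z{\left(-2 \right)},-4 \right)} = \left(4 + 2 \left(-4 - 8\right)^{2}\right)^{2} = \left(4 + 2 \left(-12\right)^{2}\right)^{2} = \left(4 + 2 \cdot 144\right)^{2} = \left(4 + 288\right)^{2} = 292^{2} = 85264$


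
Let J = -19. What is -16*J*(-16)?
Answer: -4864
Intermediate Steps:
-16*J*(-16) = -16*(-19)*(-16) = -(-304)*(-16) = -1*4864 = -4864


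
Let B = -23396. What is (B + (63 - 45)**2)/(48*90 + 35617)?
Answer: -23072/39937 ≈ -0.57771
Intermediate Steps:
(B + (63 - 45)**2)/(48*90 + 35617) = (-23396 + (63 - 45)**2)/(48*90 + 35617) = (-23396 + 18**2)/(4320 + 35617) = (-23396 + 324)/39937 = -23072*1/39937 = -23072/39937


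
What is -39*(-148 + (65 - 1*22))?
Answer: 4095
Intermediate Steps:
-39*(-148 + (65 - 1*22)) = -39*(-148 + (65 - 22)) = -39*(-148 + 43) = -39*(-105) = 4095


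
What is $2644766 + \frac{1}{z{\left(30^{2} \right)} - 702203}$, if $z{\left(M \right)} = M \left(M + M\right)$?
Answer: $\frac{2427358300503}{917797} \approx 2.6448 \cdot 10^{6}$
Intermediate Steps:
$z{\left(M \right)} = 2 M^{2}$ ($z{\left(M \right)} = M 2 M = 2 M^{2}$)
$2644766 + \frac{1}{z{\left(30^{2} \right)} - 702203} = 2644766 + \frac{1}{2 \left(30^{2}\right)^{2} - 702203} = 2644766 + \frac{1}{2 \cdot 900^{2} - 702203} = 2644766 + \frac{1}{2 \cdot 810000 - 702203} = 2644766 + \frac{1}{1620000 - 702203} = 2644766 + \frac{1}{917797} = \frac{2427358300503}{917797}$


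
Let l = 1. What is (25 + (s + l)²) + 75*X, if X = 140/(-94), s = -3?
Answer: -3887/47 ≈ -82.702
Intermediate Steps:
X = -70/47 (X = 140*(-1/94) = -70/47 ≈ -1.4894)
(25 + (s + l)²) + 75*X = (25 + (-3 + 1)²) + 75*(-70/47) = (25 + (-2)²) - 5250/47 = (25 + 4) - 5250/47 = 29 - 5250/47 = -3887/47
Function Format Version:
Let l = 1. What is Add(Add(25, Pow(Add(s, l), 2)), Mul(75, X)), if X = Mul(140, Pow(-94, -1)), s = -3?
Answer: Rational(-3887, 47) ≈ -82.702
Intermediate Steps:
X = Rational(-70, 47) (X = Mul(140, Rational(-1, 94)) = Rational(-70, 47) ≈ -1.4894)
Add(Add(25, Pow(Add(s, l), 2)), Mul(75, X)) = Add(Add(25, Pow(Add(-3, 1), 2)), Mul(75, Rational(-70, 47))) = Add(Add(25, Pow(-2, 2)), Rational(-5250, 47)) = Add(Add(25, 4), Rational(-5250, 47)) = Add(29, Rational(-5250, 47)) = Rational(-3887, 47)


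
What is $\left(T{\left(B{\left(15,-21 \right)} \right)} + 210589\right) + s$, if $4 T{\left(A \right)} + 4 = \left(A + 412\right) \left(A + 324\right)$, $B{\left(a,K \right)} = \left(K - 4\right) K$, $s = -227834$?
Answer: $\frac{726529}{4} \approx 1.8163 \cdot 10^{5}$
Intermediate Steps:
$B{\left(a,K \right)} = K \left(-4 + K\right)$ ($B{\left(a,K \right)} = \left(-4 + K\right) K = K \left(-4 + K\right)$)
$T{\left(A \right)} = -1 + \frac{\left(324 + A\right) \left(412 + A\right)}{4}$ ($T{\left(A \right)} = -1 + \frac{\left(A + 412\right) \left(A + 324\right)}{4} = -1 + \frac{\left(412 + A\right) \left(324 + A\right)}{4} = -1 + \frac{\left(324 + A\right) \left(412 + A\right)}{4}$)
$\left(T{\left(B{\left(15,-21 \right)} \right)} + 210589\right) + s = \left(\left(33371 + 184 \left(- 21 \left(-4 - 21\right)\right) + \frac{\left(- 21 \left(-4 - 21\right)\right)^{2}}{4}\right) + 210589\right) - 227834 = \left(\left(33371 + 184 \left(\left(-21\right) \left(-25\right)\right) + \frac{\left(\left(-21\right) \left(-25\right)\right)^{2}}{4}\right) + 210589\right) - 227834 = \left(\left(33371 + 184 \cdot 525 + \frac{525^{2}}{4}\right) + 210589\right) - 227834 = \left(\left(33371 + 96600 + \frac{1}{4} \cdot 275625\right) + 210589\right) - 227834 = \left(\left(33371 + 96600 + \frac{275625}{4}\right) + 210589\right) - 227834 = \left(\frac{795509}{4} + 210589\right) - 227834 = \frac{1637865}{4} - 227834 = \frac{726529}{4}$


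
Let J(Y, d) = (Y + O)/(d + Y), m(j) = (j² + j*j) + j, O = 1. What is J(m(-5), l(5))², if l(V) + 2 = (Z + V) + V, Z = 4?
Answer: 2116/3249 ≈ 0.65128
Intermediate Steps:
l(V) = 2 + 2*V (l(V) = -2 + ((4 + V) + V) = -2 + (4 + 2*V) = 2 + 2*V)
m(j) = j + 2*j² (m(j) = (j² + j²) + j = 2*j² + j = j + 2*j²)
J(Y, d) = (1 + Y)/(Y + d) (J(Y, d) = (Y + 1)/(d + Y) = (1 + Y)/(Y + d))
J(m(-5), l(5))² = ((1 - 5*(1 + 2*(-5)))/(-5*(1 + 2*(-5)) + (2 + 2*5)))² = ((1 - 5*(1 - 10))/(-5*(1 - 10) + (2 + 10)))² = ((1 - 5*(-9))/(-5*(-9) + 12))² = ((1 + 45)/(45 + 12))² = (46/57)² = 2116/3249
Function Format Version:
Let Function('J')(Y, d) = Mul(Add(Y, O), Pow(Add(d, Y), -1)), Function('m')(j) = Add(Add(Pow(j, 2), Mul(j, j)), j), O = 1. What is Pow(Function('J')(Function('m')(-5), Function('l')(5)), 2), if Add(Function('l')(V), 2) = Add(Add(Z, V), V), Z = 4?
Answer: Rational(2116, 3249) ≈ 0.65128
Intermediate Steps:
Function('l')(V) = Add(2, Mul(2, V)) (Function('l')(V) = Add(-2, Add(Add(4, V), V)) = Add(-2, Add(4, Mul(2, V))) = Add(2, Mul(2, V)))
Function('m')(j) = Add(j, Mul(2, Pow(j, 2))) (Function('m')(j) = Add(Add(Pow(j, 2), Pow(j, 2)), j) = Add(Mul(2, Pow(j, 2)), j) = Add(j, Mul(2, Pow(j, 2))))
Function('J')(Y, d) = Mul(Pow(Add(Y, d), -1), Add(1, Y)) (Function('J')(Y, d) = Mul(Add(Y, 1), Pow(Add(d, Y), -1)) = Mul(Add(1, Y), Pow(Add(Y, d), -1)) = Mul(Pow(Add(Y, d), -1), Add(1, Y)))
Pow(Function('J')(Function('m')(-5), Function('l')(5)), 2) = Pow(Mul(Pow(Add(Mul(-5, Add(1, Mul(2, -5))), Add(2, Mul(2, 5))), -1), Add(1, Mul(-5, Add(1, Mul(2, -5))))), 2) = Pow(Mul(Pow(Add(Mul(-5, Add(1, -10)), Add(2, 10)), -1), Add(1, Mul(-5, Add(1, -10)))), 2) = Pow(Mul(Pow(Add(Mul(-5, -9), 12), -1), Add(1, Mul(-5, -9))), 2) = Pow(Mul(Pow(Add(45, 12), -1), Add(1, 45)), 2) = Pow(Mul(Pow(57, -1), 46), 2) = Pow(Mul(Rational(1, 57), 46), 2) = Pow(Rational(46, 57), 2) = Rational(2116, 3249)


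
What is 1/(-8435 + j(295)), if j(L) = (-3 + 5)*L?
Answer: -1/7845 ≈ -0.00012747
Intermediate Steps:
j(L) = 2*L
1/(-8435 + j(295)) = 1/(-8435 + 2*295) = 1/(-8435 + 590) = 1/(-7845) = -1/7845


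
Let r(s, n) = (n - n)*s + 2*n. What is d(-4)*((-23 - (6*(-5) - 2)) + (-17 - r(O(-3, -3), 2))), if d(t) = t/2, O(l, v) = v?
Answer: 24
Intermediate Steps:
r(s, n) = 2*n (r(s, n) = 0*s + 2*n = 0 + 2*n = 2*n)
d(t) = t/2 (d(t) = t*(1/2) = t/2)
d(-4)*((-23 - (6*(-5) - 2)) + (-17 - r(O(-3, -3), 2))) = ((1/2)*(-4))*((-23 - (6*(-5) - 2)) + (-17 - 2*2)) = -2*((-23 - (-30 - 2)) + (-17 - 1*4)) = -2*((-23 - 1*(-32)) + (-17 - 4)) = -2*((-23 + 32) - 21) = -2*(9 - 21) = -2*(-12) = 24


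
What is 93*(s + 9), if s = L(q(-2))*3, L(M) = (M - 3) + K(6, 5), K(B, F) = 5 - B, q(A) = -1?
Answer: -558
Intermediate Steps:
L(M) = -4 + M (L(M) = (M - 3) + (5 - 1*6) = (-3 + M) + (5 - 6) = (-3 + M) - 1 = -4 + M)
s = -15 (s = (-4 - 1)*3 = -5*3 = -15)
93*(s + 9) = 93*(-15 + 9) = 93*(-6) = -558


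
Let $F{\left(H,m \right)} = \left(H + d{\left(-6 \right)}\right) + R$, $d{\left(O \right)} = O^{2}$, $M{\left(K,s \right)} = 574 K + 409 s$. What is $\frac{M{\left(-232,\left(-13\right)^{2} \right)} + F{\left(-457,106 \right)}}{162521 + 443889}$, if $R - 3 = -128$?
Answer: $- \frac{64593}{606410} \approx -0.10652$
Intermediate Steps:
$M{\left(K,s \right)} = 409 s + 574 K$
$R = -125$ ($R = 3 - 128 = -125$)
$F{\left(H,m \right)} = -89 + H$ ($F{\left(H,m \right)} = \left(H + \left(-6\right)^{2}\right) - 125 = \left(H + 36\right) - 125 = \left(36 + H\right) - 125 = -89 + H$)
$\frac{M{\left(-232,\left(-13\right)^{2} \right)} + F{\left(-457,106 \right)}}{162521 + 443889} = \frac{\left(409 \left(-13\right)^{2} + 574 \left(-232\right)\right) - 546}{162521 + 443889} = \frac{\left(409 \cdot 169 - 133168\right) - 546}{606410} = \left(\left(69121 - 133168\right) - 546\right) \frac{1}{606410} = \left(-64047 - 546\right) \frac{1}{606410} = \left(-64593\right) \frac{1}{606410} = - \frac{64593}{606410}$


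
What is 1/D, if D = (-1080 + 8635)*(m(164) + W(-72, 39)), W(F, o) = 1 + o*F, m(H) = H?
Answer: -1/19967865 ≈ -5.0080e-8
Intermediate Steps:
W(F, o) = 1 + F*o
D = -19967865 (D = (-1080 + 8635)*(164 + (1 - 72*39)) = 7555*(164 + (1 - 2808)) = 7555*(164 - 2807) = 7555*(-2643) = -19967865)
1/D = 1/(-19967865) = -1/19967865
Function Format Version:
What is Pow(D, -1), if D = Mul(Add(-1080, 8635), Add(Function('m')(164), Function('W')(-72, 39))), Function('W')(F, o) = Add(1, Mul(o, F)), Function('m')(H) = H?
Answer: Rational(-1, 19967865) ≈ -5.0080e-8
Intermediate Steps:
Function('W')(F, o) = Add(1, Mul(F, o))
D = -19967865 (D = Mul(Add(-1080, 8635), Add(164, Add(1, Mul(-72, 39)))) = Mul(7555, Add(164, Add(1, -2808))) = Mul(7555, Add(164, -2807)) = Mul(7555, -2643) = -19967865)
Pow(D, -1) = Pow(-19967865, -1) = Rational(-1, 19967865)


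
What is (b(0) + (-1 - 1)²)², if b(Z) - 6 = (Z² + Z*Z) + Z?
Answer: 100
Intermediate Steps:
b(Z) = 6 + Z + 2*Z² (b(Z) = 6 + ((Z² + Z*Z) + Z) = 6 + ((Z² + Z²) + Z) = 6 + (2*Z² + Z) = 6 + (Z + 2*Z²) = 6 + Z + 2*Z²)
(b(0) + (-1 - 1)²)² = ((6 + 0 + 2*0²) + (-1 - 1)²)² = ((6 + 0 + 2*0) + (-2)²)² = ((6 + 0 + 0) + 4)² = (6 + 4)² = 10² = 100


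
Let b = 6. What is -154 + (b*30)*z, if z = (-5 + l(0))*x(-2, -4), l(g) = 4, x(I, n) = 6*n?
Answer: 4166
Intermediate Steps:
z = 24 (z = (-5 + 4)*(6*(-4)) = -1*(-24) = 24)
-154 + (b*30)*z = -154 + (6*30)*24 = -154 + 180*24 = -154 + 4320 = 4166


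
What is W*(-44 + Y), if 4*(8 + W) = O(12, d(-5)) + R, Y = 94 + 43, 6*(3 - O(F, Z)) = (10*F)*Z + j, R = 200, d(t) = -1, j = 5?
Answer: 35371/8 ≈ 4421.4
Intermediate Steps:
O(F, Z) = 13/6 - 5*F*Z/3 (O(F, Z) = 3 - ((10*F)*Z + 5)/6 = 3 - (10*F*Z + 5)/6 = 3 - (5 + 10*F*Z)/6 = 3 + (-5/6 - 5*F*Z/3) = 13/6 - 5*F*Z/3)
Y = 137
W = 1141/24 (W = -8 + ((13/6 - 5/3*12*(-1)) + 200)/4 = -8 + ((13/6 + 20) + 200)/4 = -8 + (133/6 + 200)/4 = -8 + (1/4)*(1333/6) = -8 + 1333/24 = 1141/24 ≈ 47.542)
W*(-44 + Y) = 1141*(-44 + 137)/24 = (1141/24)*93 = 35371/8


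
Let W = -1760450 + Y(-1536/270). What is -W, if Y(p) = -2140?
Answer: 1762590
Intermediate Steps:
W = -1762590 (W = -1760450 - 2140 = -1762590)
-W = -1*(-1762590) = 1762590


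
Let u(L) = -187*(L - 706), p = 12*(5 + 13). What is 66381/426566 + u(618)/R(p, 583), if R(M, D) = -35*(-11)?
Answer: 91495153/2132830 ≈ 42.898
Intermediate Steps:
p = 216 (p = 12*18 = 216)
u(L) = 132022 - 187*L (u(L) = -187*(-706 + L) = 132022 - 187*L)
R(M, D) = 385
66381/426566 + u(618)/R(p, 583) = 66381/426566 + (132022 - 187*618)/385 = 66381*(1/426566) + (132022 - 115566)*(1/385) = 9483/60938 + 16456*(1/385) = 9483/60938 + 1496/35 = 91495153/2132830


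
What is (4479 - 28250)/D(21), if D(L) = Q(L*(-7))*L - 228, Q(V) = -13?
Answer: 23771/501 ≈ 47.447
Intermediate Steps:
D(L) = -228 - 13*L (D(L) = -13*L - 228 = -228 - 13*L)
(4479 - 28250)/D(21) = (4479 - 28250)/(-228 - 13*21) = -23771/(-228 - 273) = -23771/(-501) = -23771*(-1/501) = 23771/501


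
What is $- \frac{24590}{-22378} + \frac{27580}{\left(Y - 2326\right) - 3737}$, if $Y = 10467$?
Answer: $\frac{90684950}{12319089} \approx 7.3613$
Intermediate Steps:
$- \frac{24590}{-22378} + \frac{27580}{\left(Y - 2326\right) - 3737} = - \frac{24590}{-22378} + \frac{27580}{\left(10467 - 2326\right) - 3737} = \left(-24590\right) \left(- \frac{1}{22378}\right) + \frac{27580}{8141 - 3737} = \frac{12295}{11189} + \frac{27580}{4404} = \frac{12295}{11189} + 27580 \cdot \frac{1}{4404} = \frac{12295}{11189} + \frac{6895}{1101} = \frac{90684950}{12319089}$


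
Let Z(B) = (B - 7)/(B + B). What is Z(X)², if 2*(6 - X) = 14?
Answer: 16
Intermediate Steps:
X = -1 (X = 6 - ½*14 = 6 - 7 = -1)
Z(B) = (-7 + B)/(2*B) (Z(B) = (-7 + B)/((2*B)) = (-7 + B)*(1/(2*B)) = (-7 + B)/(2*B))
Z(X)² = ((½)*(-7 - 1)/(-1))² = ((½)*(-1)*(-8))² = 4² = 16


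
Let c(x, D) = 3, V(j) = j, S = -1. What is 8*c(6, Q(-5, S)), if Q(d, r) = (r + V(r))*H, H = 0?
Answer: 24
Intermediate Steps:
Q(d, r) = 0 (Q(d, r) = (r + r)*0 = (2*r)*0 = 0)
8*c(6, Q(-5, S)) = 8*3 = 24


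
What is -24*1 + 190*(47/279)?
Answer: 2234/279 ≈ 8.0072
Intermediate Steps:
-24*1 + 190*(47/279) = -24 + 190*(47*(1/279)) = -24 + 190*(47/279) = -24 + 8930/279 = 2234/279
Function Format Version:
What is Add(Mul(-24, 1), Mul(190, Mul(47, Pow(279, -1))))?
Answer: Rational(2234, 279) ≈ 8.0072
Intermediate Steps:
Add(Mul(-24, 1), Mul(190, Mul(47, Pow(279, -1)))) = Add(-24, Mul(190, Mul(47, Rational(1, 279)))) = Add(-24, Mul(190, Rational(47, 279))) = Add(-24, Rational(8930, 279)) = Rational(2234, 279)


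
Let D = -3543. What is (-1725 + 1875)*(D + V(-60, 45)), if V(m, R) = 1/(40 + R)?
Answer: -9034620/17 ≈ -5.3145e+5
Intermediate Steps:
(-1725 + 1875)*(D + V(-60, 45)) = (-1725 + 1875)*(-3543 + 1/(40 + 45)) = 150*(-3543 + 1/85) = 150*(-301154/85) = -9034620/17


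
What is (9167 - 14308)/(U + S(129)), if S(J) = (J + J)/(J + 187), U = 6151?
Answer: -812278/971987 ≈ -0.83569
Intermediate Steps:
S(J) = 2*J/(187 + J) (S(J) = (2*J)/(187 + J) = 2*J/(187 + J))
(9167 - 14308)/(U + S(129)) = (9167 - 14308)/(6151 + 2*129/(187 + 129)) = -5141/(6151 + 2*129/316) = -5141/(6151 + 2*129*(1/316)) = -5141/(6151 + 129/158) = -5141/971987/158 = -5141*158/971987 = -812278/971987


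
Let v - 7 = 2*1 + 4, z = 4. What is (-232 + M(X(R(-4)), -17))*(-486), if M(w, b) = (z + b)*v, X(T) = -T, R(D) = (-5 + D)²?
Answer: 194886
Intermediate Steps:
v = 13 (v = 7 + (2*1 + 4) = 7 + (2 + 4) = 7 + 6 = 13)
M(w, b) = 52 + 13*b (M(w, b) = (4 + b)*13 = 52 + 13*b)
(-232 + M(X(R(-4)), -17))*(-486) = (-232 + (52 + 13*(-17)))*(-486) = (-232 + (52 - 221))*(-486) = (-232 - 169)*(-486) = -401*(-486) = 194886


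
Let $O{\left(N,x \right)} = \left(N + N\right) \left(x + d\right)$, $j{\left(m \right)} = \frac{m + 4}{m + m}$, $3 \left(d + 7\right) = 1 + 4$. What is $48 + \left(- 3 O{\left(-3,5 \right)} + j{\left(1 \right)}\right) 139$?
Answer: $- \frac{877}{2} \approx -438.5$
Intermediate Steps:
$d = - \frac{16}{3}$ ($d = -7 + \frac{1 + 4}{3} = -7 + \frac{1}{3} \cdot 5 = -7 + \frac{5}{3} = - \frac{16}{3} \approx -5.3333$)
$j{\left(m \right)} = \frac{4 + m}{2 m}$
$O{\left(N,x \right)} = 2 N \left(- \frac{16}{3} + x\right)$ ($O{\left(N,x \right)} = \left(N + N\right) \left(x - \frac{16}{3}\right) = 2 N \left(- \frac{16}{3} + x\right)$)
$48 + \left(- 3 O{\left(-3,5 \right)} + j{\left(1 \right)}\right) 139 = 48 + \left(- 3 \cdot \frac{2}{3} \left(-3\right) \left(-16 + 3 \cdot 5\right) + \frac{4 + 1}{2 \cdot 1}\right) 139 = 48 + \left(- 3 \cdot \frac{2}{3} \left(-3\right) \left(-16 + 15\right) + \frac{1}{2} \cdot 1 \cdot 5\right) 139 = 48 + \left(- 3 \cdot \frac{2}{3} \left(-3\right) \left(-1\right) + \frac{5}{2}\right) 139 = 48 + \left(\left(-3\right) 2 + \frac{5}{2}\right) 139 = 48 + \left(-6 + \frac{5}{2}\right) 139 = 48 - \frac{973}{2} = - \frac{877}{2}$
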